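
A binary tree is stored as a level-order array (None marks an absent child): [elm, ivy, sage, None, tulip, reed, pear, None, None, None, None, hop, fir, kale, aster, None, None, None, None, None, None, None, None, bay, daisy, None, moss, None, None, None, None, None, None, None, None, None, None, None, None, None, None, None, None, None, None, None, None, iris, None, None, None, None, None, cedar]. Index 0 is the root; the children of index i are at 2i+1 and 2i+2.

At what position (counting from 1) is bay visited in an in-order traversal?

In-order visits the left subtree, then the node, then the right subtree.
At elm: go left to ivy.
  At ivy: no left child.
  Visit ivy.
  At ivy: go right to tulip.
    tulip is a leaf — visit tulip.
Visit elm.
At elm: go right to sage.
  At sage: go left to reed.
    At reed: go left to hop.
      At hop: go left to bay.
        At bay: go left to iris.
          iris is a leaf — visit iris.
        Visit bay.
        At bay: no right child.
      Visit hop.
      At hop: go right to daisy.
        daisy is a leaf — visit daisy.
    Visit reed.
    At reed: go right to fir.
      At fir: no left child.
      Visit fir.
      At fir: go right to moss.
        At moss: go left to cedar.
          cedar is a leaf — visit cedar.
        Visit moss.
        At moss: no right child.
  Visit sage.
  At sage: go right to pear.
    At pear: go left to kale.
      kale is a leaf — visit kale.
    Visit pear.
    At pear: go right to aster.
      aster is a leaf — visit aster.
Full in-order sequence: ivy, tulip, elm, iris, bay, hop, daisy, reed, fir, cedar, moss, sage, kale, pear, aster.

5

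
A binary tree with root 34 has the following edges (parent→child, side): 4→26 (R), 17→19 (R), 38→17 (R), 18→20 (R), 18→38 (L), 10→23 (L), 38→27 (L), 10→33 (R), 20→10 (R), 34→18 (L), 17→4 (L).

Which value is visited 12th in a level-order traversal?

26

Level-order visits nodes level by level from the root, left to right within each level.
Level 0: 34
Level 1: 18
Level 2: 38, 20
Level 3: 27, 17, 10
Level 4: 4, 19, 23, 33
Level 5: 26
Full level-order sequence: 34, 18, 38, 20, 27, 17, 10, 4, 19, 23, 33, 26.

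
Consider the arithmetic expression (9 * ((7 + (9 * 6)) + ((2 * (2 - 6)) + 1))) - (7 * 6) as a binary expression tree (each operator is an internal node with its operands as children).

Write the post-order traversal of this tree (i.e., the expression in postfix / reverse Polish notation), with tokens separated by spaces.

Post-order on an expression tree gives postfix notation: for each operator, emit left operand, right operand, then the operator.

9 7 9 6 * + 2 2 6 - * 1 + + * 7 6 * -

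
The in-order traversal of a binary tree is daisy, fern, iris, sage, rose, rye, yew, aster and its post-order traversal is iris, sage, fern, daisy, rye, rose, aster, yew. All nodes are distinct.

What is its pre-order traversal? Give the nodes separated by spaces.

The last element of post-order is the root; it splits in-order into left and right subtrees.
Root yew: left subtree has 6 nodes {daisy, fern, iris, sage, rose, rye}, right has 1 {aster}.
  Root rose: left subtree has 4 nodes {daisy, fern, iris, sage}, right has 1 {rye}.
    Root daisy: left subtree has 0 nodes { }, right has 3 {fern, iris, sage}.
      Root fern: left subtree has 0 nodes { }, right has 2 {iris, sage}.
        Root sage: left subtree has 1 node {iris}, right has 0 { }.

yew rose daisy fern sage iris rye aster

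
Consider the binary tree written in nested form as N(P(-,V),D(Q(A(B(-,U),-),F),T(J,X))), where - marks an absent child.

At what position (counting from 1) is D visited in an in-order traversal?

9

In-order visits the left subtree, then the node, then the right subtree.
At N: go left to P.
  At P: no left child.
  Visit P.
  At P: go right to V.
    V is a leaf — visit V.
Visit N.
At N: go right to D.
  At D: go left to Q.
    At Q: go left to A.
      At A: go left to B.
        At B: no left child.
        Visit B.
        At B: go right to U.
          U is a leaf — visit U.
      Visit A.
      At A: no right child.
    Visit Q.
    At Q: go right to F.
      F is a leaf — visit F.
  Visit D.
  At D: go right to T.
    At T: go left to J.
      J is a leaf — visit J.
    Visit T.
    At T: go right to X.
      X is a leaf — visit X.
Full in-order sequence: P, V, N, B, U, A, Q, F, D, J, T, X.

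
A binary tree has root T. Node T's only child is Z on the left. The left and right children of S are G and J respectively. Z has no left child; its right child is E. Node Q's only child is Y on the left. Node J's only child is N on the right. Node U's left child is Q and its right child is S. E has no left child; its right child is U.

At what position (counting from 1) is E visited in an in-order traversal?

In-order visits the left subtree, then the node, then the right subtree.
At T: go left to Z.
  At Z: no left child.
  Visit Z.
  At Z: go right to E.
    At E: no left child.
    Visit E.
    At E: go right to U.
      At U: go left to Q.
        At Q: go left to Y.
          Y is a leaf — visit Y.
        Visit Q.
        At Q: no right child.
      Visit U.
      At U: go right to S.
        At S: go left to G.
          G is a leaf — visit G.
        Visit S.
        At S: go right to J.
          At J: no left child.
          Visit J.
          At J: go right to N.
            N is a leaf — visit N.
Visit T.
At T: no right child.
Full in-order sequence: Z, E, Y, Q, U, G, S, J, N, T.

2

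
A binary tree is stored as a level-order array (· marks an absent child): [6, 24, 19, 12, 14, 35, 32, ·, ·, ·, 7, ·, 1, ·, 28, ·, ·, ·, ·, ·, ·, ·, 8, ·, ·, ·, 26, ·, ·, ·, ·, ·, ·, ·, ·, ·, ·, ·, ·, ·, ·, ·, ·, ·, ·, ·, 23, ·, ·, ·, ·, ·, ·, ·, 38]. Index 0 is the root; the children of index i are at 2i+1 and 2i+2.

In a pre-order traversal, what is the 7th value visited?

Pre-order visits the node, then its left subtree, then its right subtree.
Visit 6.
At 6: go left to 24.
  Visit 24.
  At 24: go left to 12.
    12 is a leaf — visit 12.
  At 24: go right to 14.
    Visit 14.
    At 14: no left child.
    At 14: go right to 7.
      Visit 7.
      At 7: no left child.
      At 7: go right to 8.
        Visit 8.
        At 8: no left child.
        At 8: go right to 23.
          23 is a leaf — visit 23.
At 6: go right to 19.
  Visit 19.
  At 19: go left to 35.
    Visit 35.
    At 35: no left child.
    At 35: go right to 1.
      Visit 1.
      At 1: no left child.
      At 1: go right to 26.
        Visit 26.
        At 26: no left child.
        At 26: go right to 38.
          38 is a leaf — visit 38.
  At 19: go right to 32.
    Visit 32.
    At 32: no left child.
    At 32: go right to 28.
      28 is a leaf — visit 28.
Full pre-order sequence: 6, 24, 12, 14, 7, 8, 23, 19, 35, 1, 26, 38, 32, 28.

23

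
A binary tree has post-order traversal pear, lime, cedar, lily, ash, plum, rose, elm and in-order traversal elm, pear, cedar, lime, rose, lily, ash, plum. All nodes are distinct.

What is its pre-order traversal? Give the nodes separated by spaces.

elm rose cedar pear lime plum ash lily

The last element of post-order is the root; it splits in-order into left and right subtrees.
Root elm: left subtree has 0 nodes { }, right has 7 {pear, cedar, lime, rose, lily, ash, plum}.
  Root rose: left subtree has 3 nodes {pear, cedar, lime}, right has 3 {lily, ash, plum}.
    Root cedar: left subtree has 1 node {pear}, right has 1 {lime}.
    Root plum: left subtree has 2 nodes {lily, ash}, right has 0 { }.
      Root ash: left subtree has 1 node {lily}, right has 0 { }.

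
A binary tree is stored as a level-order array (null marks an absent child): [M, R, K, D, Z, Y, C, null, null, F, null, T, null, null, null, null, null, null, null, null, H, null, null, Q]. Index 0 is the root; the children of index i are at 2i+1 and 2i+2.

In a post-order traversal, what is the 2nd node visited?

Post-order visits the left subtree, then the right subtree, then the node.
At M: go left to R.
  At R: go left to D.
    D is a leaf — visit D.
  At R: go right to Z.
    At Z: go left to F.
      At F: no left child.
      At F: go right to H.
        H is a leaf — visit H.
      Visit F.
    At Z: no right child.
    Visit Z.
  Visit R.
At M: go right to K.
  At K: go left to Y.
    At Y: go left to T.
      At T: go left to Q.
        Q is a leaf — visit Q.
      At T: no right child.
      Visit T.
    At Y: no right child.
    Visit Y.
  At K: go right to C.
    C is a leaf — visit C.
  Visit K.
Visit M.
Full post-order sequence: D, H, F, Z, R, Q, T, Y, C, K, M.

H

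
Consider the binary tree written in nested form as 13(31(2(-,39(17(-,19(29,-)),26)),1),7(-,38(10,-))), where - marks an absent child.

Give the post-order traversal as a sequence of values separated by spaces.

29 19 17 26 39 2 1 31 10 38 7 13

Post-order visits the left subtree, then the right subtree, then the node.
At 13: go left to 31.
  At 31: go left to 2.
    At 2: no left child.
    At 2: go right to 39.
      At 39: go left to 17.
        At 17: no left child.
        At 17: go right to 19.
          At 19: go left to 29.
            29 is a leaf — visit 29.
          At 19: no right child.
          Visit 19.
        Visit 17.
      At 39: go right to 26.
        26 is a leaf — visit 26.
      Visit 39.
    Visit 2.
  At 31: go right to 1.
    1 is a leaf — visit 1.
  Visit 31.
At 13: go right to 7.
  At 7: no left child.
  At 7: go right to 38.
    At 38: go left to 10.
      10 is a leaf — visit 10.
    At 38: no right child.
    Visit 38.
  Visit 7.
Visit 13.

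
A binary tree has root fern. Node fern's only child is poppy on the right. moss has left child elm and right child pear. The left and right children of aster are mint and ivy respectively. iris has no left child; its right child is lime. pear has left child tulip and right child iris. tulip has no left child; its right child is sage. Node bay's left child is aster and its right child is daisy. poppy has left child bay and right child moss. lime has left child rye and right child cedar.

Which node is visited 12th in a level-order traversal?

iris

Level-order visits nodes level by level from the root, left to right within each level.
Level 0: fern
Level 1: poppy
Level 2: bay, moss
Level 3: aster, daisy, elm, pear
Level 4: mint, ivy, tulip, iris
Level 5: sage, lime
Level 6: rye, cedar
Full level-order sequence: fern, poppy, bay, moss, aster, daisy, elm, pear, mint, ivy, tulip, iris, sage, lime, rye, cedar.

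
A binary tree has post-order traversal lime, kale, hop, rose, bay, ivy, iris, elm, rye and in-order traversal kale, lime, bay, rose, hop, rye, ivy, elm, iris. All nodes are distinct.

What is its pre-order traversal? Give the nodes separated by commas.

rye, bay, kale, lime, rose, hop, elm, ivy, iris

The last element of post-order is the root; it splits in-order into left and right subtrees.
Root rye: left subtree has 5 nodes {kale, lime, bay, rose, hop}, right has 3 {ivy, elm, iris}.
  Root bay: left subtree has 2 nodes {kale, lime}, right has 2 {rose, hop}.
    Root kale: left subtree has 0 nodes { }, right has 1 {lime}.
    Root rose: left subtree has 0 nodes { }, right has 1 {hop}.
  Root elm: left subtree has 1 node {ivy}, right has 1 {iris}.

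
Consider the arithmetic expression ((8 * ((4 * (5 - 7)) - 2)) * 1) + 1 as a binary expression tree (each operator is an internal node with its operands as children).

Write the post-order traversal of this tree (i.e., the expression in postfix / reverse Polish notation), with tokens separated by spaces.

8 4 5 7 - * 2 - * 1 * 1 +

Post-order on an expression tree gives postfix notation: for each operator, emit left operand, right operand, then the operator.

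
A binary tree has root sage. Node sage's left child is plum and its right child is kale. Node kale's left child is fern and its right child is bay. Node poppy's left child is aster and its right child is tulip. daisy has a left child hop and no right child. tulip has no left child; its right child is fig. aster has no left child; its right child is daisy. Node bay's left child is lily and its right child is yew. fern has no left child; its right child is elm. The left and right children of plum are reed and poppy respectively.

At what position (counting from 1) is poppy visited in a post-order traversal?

7

Post-order visits the left subtree, then the right subtree, then the node.
At sage: go left to plum.
  At plum: go left to reed.
    reed is a leaf — visit reed.
  At plum: go right to poppy.
    At poppy: go left to aster.
      At aster: no left child.
      At aster: go right to daisy.
        At daisy: go left to hop.
          hop is a leaf — visit hop.
        At daisy: no right child.
        Visit daisy.
      Visit aster.
    At poppy: go right to tulip.
      At tulip: no left child.
      At tulip: go right to fig.
        fig is a leaf — visit fig.
      Visit tulip.
    Visit poppy.
  Visit plum.
At sage: go right to kale.
  At kale: go left to fern.
    At fern: no left child.
    At fern: go right to elm.
      elm is a leaf — visit elm.
    Visit fern.
  At kale: go right to bay.
    At bay: go left to lily.
      lily is a leaf — visit lily.
    At bay: go right to yew.
      yew is a leaf — visit yew.
    Visit bay.
  Visit kale.
Visit sage.
Full post-order sequence: reed, hop, daisy, aster, fig, tulip, poppy, plum, elm, fern, lily, yew, bay, kale, sage.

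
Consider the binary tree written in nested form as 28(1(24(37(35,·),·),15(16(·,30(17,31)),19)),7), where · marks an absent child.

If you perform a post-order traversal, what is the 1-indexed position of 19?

Post-order visits the left subtree, then the right subtree, then the node.
At 28: go left to 1.
  At 1: go left to 24.
    At 24: go left to 37.
      At 37: go left to 35.
        35 is a leaf — visit 35.
      At 37: no right child.
      Visit 37.
    At 24: no right child.
    Visit 24.
  At 1: go right to 15.
    At 15: go left to 16.
      At 16: no left child.
      At 16: go right to 30.
        At 30: go left to 17.
          17 is a leaf — visit 17.
        At 30: go right to 31.
          31 is a leaf — visit 31.
        Visit 30.
      Visit 16.
    At 15: go right to 19.
      19 is a leaf — visit 19.
    Visit 15.
  Visit 1.
At 28: go right to 7.
  7 is a leaf — visit 7.
Visit 28.
Full post-order sequence: 35, 37, 24, 17, 31, 30, 16, 19, 15, 1, 7, 28.

8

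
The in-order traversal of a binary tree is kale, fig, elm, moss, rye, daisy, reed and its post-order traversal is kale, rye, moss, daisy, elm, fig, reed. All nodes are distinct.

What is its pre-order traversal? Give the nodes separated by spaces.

The last element of post-order is the root; it splits in-order into left and right subtrees.
Root reed: left subtree has 6 nodes {kale, fig, elm, moss, rye, daisy}, right has 0 { }.
  Root fig: left subtree has 1 node {kale}, right has 4 {elm, moss, rye, daisy}.
    Root elm: left subtree has 0 nodes { }, right has 3 {moss, rye, daisy}.
      Root daisy: left subtree has 2 nodes {moss, rye}, right has 0 { }.
        Root moss: left subtree has 0 nodes { }, right has 1 {rye}.

reed fig kale elm daisy moss rye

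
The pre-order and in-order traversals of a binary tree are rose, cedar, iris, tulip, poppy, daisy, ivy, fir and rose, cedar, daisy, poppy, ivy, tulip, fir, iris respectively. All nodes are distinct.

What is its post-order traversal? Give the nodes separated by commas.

The first element of pre-order is the root; it splits in-order into left and right subtrees.
Root rose: left subtree has 0 nodes { }, right has 7 {cedar, daisy, poppy, ivy, tulip, fir, iris}.
  Root cedar: left subtree has 0 nodes { }, right has 6 {daisy, poppy, ivy, tulip, fir, iris}.
    Root iris: left subtree has 5 nodes {daisy, poppy, ivy, tulip, fir}, right has 0 { }.
      Root tulip: left subtree has 3 nodes {daisy, poppy, ivy}, right has 1 {fir}.
        Root poppy: left subtree has 1 node {daisy}, right has 1 {ivy}.

daisy, ivy, poppy, fir, tulip, iris, cedar, rose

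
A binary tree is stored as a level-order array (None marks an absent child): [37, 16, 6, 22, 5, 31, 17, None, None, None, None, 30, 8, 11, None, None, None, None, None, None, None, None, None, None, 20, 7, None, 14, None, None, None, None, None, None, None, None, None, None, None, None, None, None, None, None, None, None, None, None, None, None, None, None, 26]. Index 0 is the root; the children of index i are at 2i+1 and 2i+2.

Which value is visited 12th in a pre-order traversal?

Pre-order visits the node, then its left subtree, then its right subtree.
Visit 37.
At 37: go left to 16.
  Visit 16.
  At 16: go left to 22.
    22 is a leaf — visit 22.
  At 16: go right to 5.
    5 is a leaf — visit 5.
At 37: go right to 6.
  Visit 6.
  At 6: go left to 31.
    Visit 31.
    At 31: go left to 30.
      Visit 30.
      At 30: no left child.
      At 30: go right to 20.
        20 is a leaf — visit 20.
    At 31: go right to 8.
      Visit 8.
      At 8: go left to 7.
        Visit 7.
        At 7: no left child.
        At 7: go right to 26.
          26 is a leaf — visit 26.
      At 8: no right child.
  At 6: go right to 17.
    Visit 17.
    At 17: go left to 11.
      Visit 11.
      At 11: go left to 14.
        14 is a leaf — visit 14.
      At 11: no right child.
    At 17: no right child.
Full pre-order sequence: 37, 16, 22, 5, 6, 31, 30, 20, 8, 7, 26, 17, 11, 14.

17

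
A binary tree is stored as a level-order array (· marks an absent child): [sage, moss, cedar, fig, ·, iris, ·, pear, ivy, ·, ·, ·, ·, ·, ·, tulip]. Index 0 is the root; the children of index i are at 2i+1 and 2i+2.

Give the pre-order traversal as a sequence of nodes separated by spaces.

sage moss fig pear tulip ivy cedar iris

Pre-order visits the node, then its left subtree, then its right subtree.
Visit sage.
At sage: go left to moss.
  Visit moss.
  At moss: go left to fig.
    Visit fig.
    At fig: go left to pear.
      Visit pear.
      At pear: go left to tulip.
        tulip is a leaf — visit tulip.
      At pear: no right child.
    At fig: go right to ivy.
      ivy is a leaf — visit ivy.
  At moss: no right child.
At sage: go right to cedar.
  Visit cedar.
  At cedar: go left to iris.
    iris is a leaf — visit iris.
  At cedar: no right child.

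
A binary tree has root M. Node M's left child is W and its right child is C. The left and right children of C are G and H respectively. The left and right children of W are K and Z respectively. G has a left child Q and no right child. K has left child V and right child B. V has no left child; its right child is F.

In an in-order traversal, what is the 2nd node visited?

F

In-order visits the left subtree, then the node, then the right subtree.
At M: go left to W.
  At W: go left to K.
    At K: go left to V.
      At V: no left child.
      Visit V.
      At V: go right to F.
        F is a leaf — visit F.
    Visit K.
    At K: go right to B.
      B is a leaf — visit B.
  Visit W.
  At W: go right to Z.
    Z is a leaf — visit Z.
Visit M.
At M: go right to C.
  At C: go left to G.
    At G: go left to Q.
      Q is a leaf — visit Q.
    Visit G.
    At G: no right child.
  Visit C.
  At C: go right to H.
    H is a leaf — visit H.
Full in-order sequence: V, F, K, B, W, Z, M, Q, G, C, H.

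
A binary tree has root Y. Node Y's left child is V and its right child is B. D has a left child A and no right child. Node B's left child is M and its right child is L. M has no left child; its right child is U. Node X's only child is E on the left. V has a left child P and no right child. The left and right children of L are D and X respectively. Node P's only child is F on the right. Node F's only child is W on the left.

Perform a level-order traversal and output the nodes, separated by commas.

Y, V, B, P, M, L, F, U, D, X, W, A, E

Level-order visits nodes level by level from the root, left to right within each level.
Level 0: Y
Level 1: V, B
Level 2: P, M, L
Level 3: F, U, D, X
Level 4: W, A, E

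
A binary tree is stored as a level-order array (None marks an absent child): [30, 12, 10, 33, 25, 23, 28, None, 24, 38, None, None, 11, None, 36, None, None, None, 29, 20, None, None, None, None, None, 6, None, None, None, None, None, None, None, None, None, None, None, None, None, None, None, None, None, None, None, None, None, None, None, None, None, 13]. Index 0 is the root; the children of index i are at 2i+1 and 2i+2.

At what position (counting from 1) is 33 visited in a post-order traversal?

Post-order visits the left subtree, then the right subtree, then the node.
At 30: go left to 12.
  At 12: go left to 33.
    At 33: no left child.
    At 33: go right to 24.
      At 24: no left child.
      At 24: go right to 29.
        29 is a leaf — visit 29.
      Visit 24.
    Visit 33.
  At 12: go right to 25.
    At 25: go left to 38.
      At 38: go left to 20.
        20 is a leaf — visit 20.
      At 38: no right child.
      Visit 38.
    At 25: no right child.
    Visit 25.
  Visit 12.
At 30: go right to 10.
  At 10: go left to 23.
    At 23: no left child.
    At 23: go right to 11.
      At 11: go left to 6.
        At 6: go left to 13.
          13 is a leaf — visit 13.
        At 6: no right child.
        Visit 6.
      At 11: no right child.
      Visit 11.
    Visit 23.
  At 10: go right to 28.
    At 28: no left child.
    At 28: go right to 36.
      36 is a leaf — visit 36.
    Visit 28.
  Visit 10.
Visit 30.
Full post-order sequence: 29, 24, 33, 20, 38, 25, 12, 13, 6, 11, 23, 36, 28, 10, 30.

3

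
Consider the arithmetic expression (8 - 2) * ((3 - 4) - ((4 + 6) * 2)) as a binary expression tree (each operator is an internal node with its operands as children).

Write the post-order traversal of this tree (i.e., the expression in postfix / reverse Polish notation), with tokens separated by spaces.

Post-order on an expression tree gives postfix notation: for each operator, emit left operand, right operand, then the operator.

8 2 - 3 4 - 4 6 + 2 * - *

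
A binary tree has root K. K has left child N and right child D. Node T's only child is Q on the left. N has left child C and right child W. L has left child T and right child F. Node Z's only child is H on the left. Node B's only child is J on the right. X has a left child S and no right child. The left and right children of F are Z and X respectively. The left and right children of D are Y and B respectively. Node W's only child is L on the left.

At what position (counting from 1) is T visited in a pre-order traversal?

6

Pre-order visits the node, then its left subtree, then its right subtree.
Visit K.
At K: go left to N.
  Visit N.
  At N: go left to C.
    C is a leaf — visit C.
  At N: go right to W.
    Visit W.
    At W: go left to L.
      Visit L.
      At L: go left to T.
        Visit T.
        At T: go left to Q.
          Q is a leaf — visit Q.
        At T: no right child.
      At L: go right to F.
        Visit F.
        At F: go left to Z.
          Visit Z.
          At Z: go left to H.
            H is a leaf — visit H.
          At Z: no right child.
        At F: go right to X.
          Visit X.
          At X: go left to S.
            S is a leaf — visit S.
          At X: no right child.
    At W: no right child.
At K: go right to D.
  Visit D.
  At D: go left to Y.
    Y is a leaf — visit Y.
  At D: go right to B.
    Visit B.
    At B: no left child.
    At B: go right to J.
      J is a leaf — visit J.
Full pre-order sequence: K, N, C, W, L, T, Q, F, Z, H, X, S, D, Y, B, J.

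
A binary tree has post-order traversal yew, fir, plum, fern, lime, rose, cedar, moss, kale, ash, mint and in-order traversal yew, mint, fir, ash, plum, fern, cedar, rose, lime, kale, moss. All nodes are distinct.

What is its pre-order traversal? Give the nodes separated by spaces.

mint yew ash fir kale cedar fern plum rose lime moss

The last element of post-order is the root; it splits in-order into left and right subtrees.
Root mint: left subtree has 1 node {yew}, right has 9 {fir, ash, plum, fern, cedar, rose, lime, kale, moss}.
  Root ash: left subtree has 1 node {fir}, right has 7 {plum, fern, cedar, rose, lime, kale, moss}.
    Root kale: left subtree has 5 nodes {plum, fern, cedar, rose, lime}, right has 1 {moss}.
      Root cedar: left subtree has 2 nodes {plum, fern}, right has 2 {rose, lime}.
        Root fern: left subtree has 1 node {plum}, right has 0 { }.
        Root rose: left subtree has 0 nodes { }, right has 1 {lime}.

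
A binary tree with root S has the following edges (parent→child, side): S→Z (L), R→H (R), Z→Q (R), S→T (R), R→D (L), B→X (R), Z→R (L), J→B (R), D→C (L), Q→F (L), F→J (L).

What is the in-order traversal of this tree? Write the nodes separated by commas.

In-order visits the left subtree, then the node, then the right subtree.
At S: go left to Z.
  At Z: go left to R.
    At R: go left to D.
      At D: go left to C.
        C is a leaf — visit C.
      Visit D.
      At D: no right child.
    Visit R.
    At R: go right to H.
      H is a leaf — visit H.
  Visit Z.
  At Z: go right to Q.
    At Q: go left to F.
      At F: go left to J.
        At J: no left child.
        Visit J.
        At J: go right to B.
          At B: no left child.
          Visit B.
          At B: go right to X.
            X is a leaf — visit X.
      Visit F.
      At F: no right child.
    Visit Q.
    At Q: no right child.
Visit S.
At S: go right to T.
  T is a leaf — visit T.

C, D, R, H, Z, J, B, X, F, Q, S, T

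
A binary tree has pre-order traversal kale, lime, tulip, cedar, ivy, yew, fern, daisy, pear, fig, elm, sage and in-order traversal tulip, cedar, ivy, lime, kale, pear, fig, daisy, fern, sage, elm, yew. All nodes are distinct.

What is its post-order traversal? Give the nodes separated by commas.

The first element of pre-order is the root; it splits in-order into left and right subtrees.
Root kale: left subtree has 4 nodes {tulip, cedar, ivy, lime}, right has 7 {pear, fig, daisy, fern, sage, elm, yew}.
  Root lime: left subtree has 3 nodes {tulip, cedar, ivy}, right has 0 { }.
    Root tulip: left subtree has 0 nodes { }, right has 2 {cedar, ivy}.
      Root cedar: left subtree has 0 nodes { }, right has 1 {ivy}.
  Root yew: left subtree has 6 nodes {pear, fig, daisy, fern, sage, elm}, right has 0 { }.
    Root fern: left subtree has 3 nodes {pear, fig, daisy}, right has 2 {sage, elm}.
      Root daisy: left subtree has 2 nodes {pear, fig}, right has 0 { }.
        Root pear: left subtree has 0 nodes { }, right has 1 {fig}.
      Root elm: left subtree has 1 node {sage}, right has 0 { }.

ivy, cedar, tulip, lime, fig, pear, daisy, sage, elm, fern, yew, kale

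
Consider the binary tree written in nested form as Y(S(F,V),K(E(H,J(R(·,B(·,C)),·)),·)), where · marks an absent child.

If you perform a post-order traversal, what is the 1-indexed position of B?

Post-order visits the left subtree, then the right subtree, then the node.
At Y: go left to S.
  At S: go left to F.
    F is a leaf — visit F.
  At S: go right to V.
    V is a leaf — visit V.
  Visit S.
At Y: go right to K.
  At K: go left to E.
    At E: go left to H.
      H is a leaf — visit H.
    At E: go right to J.
      At J: go left to R.
        At R: no left child.
        At R: go right to B.
          At B: no left child.
          At B: go right to C.
            C is a leaf — visit C.
          Visit B.
        Visit R.
      At J: no right child.
      Visit J.
    Visit E.
  At K: no right child.
  Visit K.
Visit Y.
Full post-order sequence: F, V, S, H, C, B, R, J, E, K, Y.

6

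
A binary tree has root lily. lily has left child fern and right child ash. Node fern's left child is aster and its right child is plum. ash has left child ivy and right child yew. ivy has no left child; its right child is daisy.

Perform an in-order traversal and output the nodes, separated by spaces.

aster fern plum lily ivy daisy ash yew

In-order visits the left subtree, then the node, then the right subtree.
At lily: go left to fern.
  At fern: go left to aster.
    aster is a leaf — visit aster.
  Visit fern.
  At fern: go right to plum.
    plum is a leaf — visit plum.
Visit lily.
At lily: go right to ash.
  At ash: go left to ivy.
    At ivy: no left child.
    Visit ivy.
    At ivy: go right to daisy.
      daisy is a leaf — visit daisy.
  Visit ash.
  At ash: go right to yew.
    yew is a leaf — visit yew.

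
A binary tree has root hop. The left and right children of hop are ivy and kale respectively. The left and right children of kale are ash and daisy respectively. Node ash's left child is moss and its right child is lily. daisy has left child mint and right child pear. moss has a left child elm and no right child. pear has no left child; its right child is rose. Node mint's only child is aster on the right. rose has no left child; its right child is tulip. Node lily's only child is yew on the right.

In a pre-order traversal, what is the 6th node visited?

Pre-order visits the node, then its left subtree, then its right subtree.
Visit hop.
At hop: go left to ivy.
  ivy is a leaf — visit ivy.
At hop: go right to kale.
  Visit kale.
  At kale: go left to ash.
    Visit ash.
    At ash: go left to moss.
      Visit moss.
      At moss: go left to elm.
        elm is a leaf — visit elm.
      At moss: no right child.
    At ash: go right to lily.
      Visit lily.
      At lily: no left child.
      At lily: go right to yew.
        yew is a leaf — visit yew.
  At kale: go right to daisy.
    Visit daisy.
    At daisy: go left to mint.
      Visit mint.
      At mint: no left child.
      At mint: go right to aster.
        aster is a leaf — visit aster.
    At daisy: go right to pear.
      Visit pear.
      At pear: no left child.
      At pear: go right to rose.
        Visit rose.
        At rose: no left child.
        At rose: go right to tulip.
          tulip is a leaf — visit tulip.
Full pre-order sequence: hop, ivy, kale, ash, moss, elm, lily, yew, daisy, mint, aster, pear, rose, tulip.

elm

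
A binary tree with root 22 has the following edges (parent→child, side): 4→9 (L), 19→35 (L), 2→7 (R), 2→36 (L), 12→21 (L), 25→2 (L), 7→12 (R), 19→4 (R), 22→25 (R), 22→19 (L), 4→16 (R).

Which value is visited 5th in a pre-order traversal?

9

Pre-order visits the node, then its left subtree, then its right subtree.
Visit 22.
At 22: go left to 19.
  Visit 19.
  At 19: go left to 35.
    35 is a leaf — visit 35.
  At 19: go right to 4.
    Visit 4.
    At 4: go left to 9.
      9 is a leaf — visit 9.
    At 4: go right to 16.
      16 is a leaf — visit 16.
At 22: go right to 25.
  Visit 25.
  At 25: go left to 2.
    Visit 2.
    At 2: go left to 36.
      36 is a leaf — visit 36.
    At 2: go right to 7.
      Visit 7.
      At 7: no left child.
      At 7: go right to 12.
        Visit 12.
        At 12: go left to 21.
          21 is a leaf — visit 21.
        At 12: no right child.
  At 25: no right child.
Full pre-order sequence: 22, 19, 35, 4, 9, 16, 25, 2, 36, 7, 12, 21.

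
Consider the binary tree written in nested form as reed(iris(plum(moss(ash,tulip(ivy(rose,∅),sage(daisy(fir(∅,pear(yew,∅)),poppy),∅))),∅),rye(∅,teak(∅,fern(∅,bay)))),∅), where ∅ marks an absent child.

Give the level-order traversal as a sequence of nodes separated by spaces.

reed iris plum rye moss teak ash tulip fern ivy sage bay rose daisy fir poppy pear yew

Level-order visits nodes level by level from the root, left to right within each level.
Level 0: reed
Level 1: iris
Level 2: plum, rye
Level 3: moss, teak
Level 4: ash, tulip, fern
Level 5: ivy, sage, bay
Level 6: rose, daisy
Level 7: fir, poppy
Level 8: pear
Level 9: yew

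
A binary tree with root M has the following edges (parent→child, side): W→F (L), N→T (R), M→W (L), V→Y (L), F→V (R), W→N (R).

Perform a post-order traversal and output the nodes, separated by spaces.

Post-order visits the left subtree, then the right subtree, then the node.
At M: go left to W.
  At W: go left to F.
    At F: no left child.
    At F: go right to V.
      At V: go left to Y.
        Y is a leaf — visit Y.
      At V: no right child.
      Visit V.
    Visit F.
  At W: go right to N.
    At N: no left child.
    At N: go right to T.
      T is a leaf — visit T.
    Visit N.
  Visit W.
At M: no right child.
Visit M.

Y V F T N W M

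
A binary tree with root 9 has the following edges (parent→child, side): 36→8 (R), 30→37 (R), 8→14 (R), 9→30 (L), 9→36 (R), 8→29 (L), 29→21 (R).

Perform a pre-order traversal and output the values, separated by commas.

Pre-order visits the node, then its left subtree, then its right subtree.
Visit 9.
At 9: go left to 30.
  Visit 30.
  At 30: no left child.
  At 30: go right to 37.
    37 is a leaf — visit 37.
At 9: go right to 36.
  Visit 36.
  At 36: no left child.
  At 36: go right to 8.
    Visit 8.
    At 8: go left to 29.
      Visit 29.
      At 29: no left child.
      At 29: go right to 21.
        21 is a leaf — visit 21.
    At 8: go right to 14.
      14 is a leaf — visit 14.

9, 30, 37, 36, 8, 29, 21, 14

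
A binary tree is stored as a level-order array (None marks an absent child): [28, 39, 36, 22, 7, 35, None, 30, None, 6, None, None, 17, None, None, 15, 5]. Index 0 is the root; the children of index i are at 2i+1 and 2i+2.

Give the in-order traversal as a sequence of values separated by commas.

In-order visits the left subtree, then the node, then the right subtree.
At 28: go left to 39.
  At 39: go left to 22.
    At 22: go left to 30.
      At 30: go left to 15.
        15 is a leaf — visit 15.
      Visit 30.
      At 30: go right to 5.
        5 is a leaf — visit 5.
    Visit 22.
    At 22: no right child.
  Visit 39.
  At 39: go right to 7.
    At 7: go left to 6.
      6 is a leaf — visit 6.
    Visit 7.
    At 7: no right child.
Visit 28.
At 28: go right to 36.
  At 36: go left to 35.
    At 35: no left child.
    Visit 35.
    At 35: go right to 17.
      17 is a leaf — visit 17.
  Visit 36.
  At 36: no right child.

15, 30, 5, 22, 39, 6, 7, 28, 35, 17, 36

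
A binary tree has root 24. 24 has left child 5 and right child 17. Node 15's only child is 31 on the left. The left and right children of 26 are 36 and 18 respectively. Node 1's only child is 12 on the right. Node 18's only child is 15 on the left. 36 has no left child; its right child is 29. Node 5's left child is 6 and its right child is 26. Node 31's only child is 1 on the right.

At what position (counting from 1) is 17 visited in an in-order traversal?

In-order visits the left subtree, then the node, then the right subtree.
At 24: go left to 5.
  At 5: go left to 6.
    6 is a leaf — visit 6.
  Visit 5.
  At 5: go right to 26.
    At 26: go left to 36.
      At 36: no left child.
      Visit 36.
      At 36: go right to 29.
        29 is a leaf — visit 29.
    Visit 26.
    At 26: go right to 18.
      At 18: go left to 15.
        At 15: go left to 31.
          At 31: no left child.
          Visit 31.
          At 31: go right to 1.
            At 1: no left child.
            Visit 1.
            At 1: go right to 12.
              12 is a leaf — visit 12.
        Visit 15.
        At 15: no right child.
      Visit 18.
      At 18: no right child.
Visit 24.
At 24: go right to 17.
  17 is a leaf — visit 17.
Full in-order sequence: 6, 5, 36, 29, 26, 31, 1, 12, 15, 18, 24, 17.

12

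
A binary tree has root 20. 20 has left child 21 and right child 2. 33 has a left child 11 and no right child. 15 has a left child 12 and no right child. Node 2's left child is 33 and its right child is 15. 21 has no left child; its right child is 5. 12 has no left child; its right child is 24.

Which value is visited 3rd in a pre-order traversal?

Pre-order visits the node, then its left subtree, then its right subtree.
Visit 20.
At 20: go left to 21.
  Visit 21.
  At 21: no left child.
  At 21: go right to 5.
    5 is a leaf — visit 5.
At 20: go right to 2.
  Visit 2.
  At 2: go left to 33.
    Visit 33.
    At 33: go left to 11.
      11 is a leaf — visit 11.
    At 33: no right child.
  At 2: go right to 15.
    Visit 15.
    At 15: go left to 12.
      Visit 12.
      At 12: no left child.
      At 12: go right to 24.
        24 is a leaf — visit 24.
    At 15: no right child.
Full pre-order sequence: 20, 21, 5, 2, 33, 11, 15, 12, 24.

5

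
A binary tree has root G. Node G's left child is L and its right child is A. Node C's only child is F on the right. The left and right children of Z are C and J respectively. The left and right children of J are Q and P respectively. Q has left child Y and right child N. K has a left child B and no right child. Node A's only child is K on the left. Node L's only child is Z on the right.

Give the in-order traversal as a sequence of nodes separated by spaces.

L C F Z Y Q N J P G B K A

In-order visits the left subtree, then the node, then the right subtree.
At G: go left to L.
  At L: no left child.
  Visit L.
  At L: go right to Z.
    At Z: go left to C.
      At C: no left child.
      Visit C.
      At C: go right to F.
        F is a leaf — visit F.
    Visit Z.
    At Z: go right to J.
      At J: go left to Q.
        At Q: go left to Y.
          Y is a leaf — visit Y.
        Visit Q.
        At Q: go right to N.
          N is a leaf — visit N.
      Visit J.
      At J: go right to P.
        P is a leaf — visit P.
Visit G.
At G: go right to A.
  At A: go left to K.
    At K: go left to B.
      B is a leaf — visit B.
    Visit K.
    At K: no right child.
  Visit A.
  At A: no right child.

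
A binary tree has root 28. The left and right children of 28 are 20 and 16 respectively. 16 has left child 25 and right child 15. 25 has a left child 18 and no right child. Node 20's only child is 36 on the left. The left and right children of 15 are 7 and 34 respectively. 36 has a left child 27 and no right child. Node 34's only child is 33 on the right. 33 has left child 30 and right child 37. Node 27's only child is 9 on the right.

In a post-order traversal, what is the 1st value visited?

Post-order visits the left subtree, then the right subtree, then the node.
At 28: go left to 20.
  At 20: go left to 36.
    At 36: go left to 27.
      At 27: no left child.
      At 27: go right to 9.
        9 is a leaf — visit 9.
      Visit 27.
    At 36: no right child.
    Visit 36.
  At 20: no right child.
  Visit 20.
At 28: go right to 16.
  At 16: go left to 25.
    At 25: go left to 18.
      18 is a leaf — visit 18.
    At 25: no right child.
    Visit 25.
  At 16: go right to 15.
    At 15: go left to 7.
      7 is a leaf — visit 7.
    At 15: go right to 34.
      At 34: no left child.
      At 34: go right to 33.
        At 33: go left to 30.
          30 is a leaf — visit 30.
        At 33: go right to 37.
          37 is a leaf — visit 37.
        Visit 33.
      Visit 34.
    Visit 15.
  Visit 16.
Visit 28.
Full post-order sequence: 9, 27, 36, 20, 18, 25, 7, 30, 37, 33, 34, 15, 16, 28.

9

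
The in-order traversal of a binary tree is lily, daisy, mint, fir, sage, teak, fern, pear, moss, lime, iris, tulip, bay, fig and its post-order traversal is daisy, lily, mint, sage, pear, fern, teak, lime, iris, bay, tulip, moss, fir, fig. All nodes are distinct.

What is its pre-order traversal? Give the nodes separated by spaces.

The last element of post-order is the root; it splits in-order into left and right subtrees.
Root fig: left subtree has 13 nodes {lily, daisy, mint, fir, sage, teak, fern, pear, moss, lime, iris, tulip, bay}, right has 0 { }.
  Root fir: left subtree has 3 nodes {lily, daisy, mint}, right has 9 {sage, teak, fern, pear, moss, lime, iris, tulip, bay}.
    Root mint: left subtree has 2 nodes {lily, daisy}, right has 0 { }.
      Root lily: left subtree has 0 nodes { }, right has 1 {daisy}.
    Root moss: left subtree has 4 nodes {sage, teak, fern, pear}, right has 4 {lime, iris, tulip, bay}.
      Root teak: left subtree has 1 node {sage}, right has 2 {fern, pear}.
        Root fern: left subtree has 0 nodes { }, right has 1 {pear}.
      Root tulip: left subtree has 2 nodes {lime, iris}, right has 1 {bay}.
        Root iris: left subtree has 1 node {lime}, right has 0 { }.

fig fir mint lily daisy moss teak sage fern pear tulip iris lime bay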